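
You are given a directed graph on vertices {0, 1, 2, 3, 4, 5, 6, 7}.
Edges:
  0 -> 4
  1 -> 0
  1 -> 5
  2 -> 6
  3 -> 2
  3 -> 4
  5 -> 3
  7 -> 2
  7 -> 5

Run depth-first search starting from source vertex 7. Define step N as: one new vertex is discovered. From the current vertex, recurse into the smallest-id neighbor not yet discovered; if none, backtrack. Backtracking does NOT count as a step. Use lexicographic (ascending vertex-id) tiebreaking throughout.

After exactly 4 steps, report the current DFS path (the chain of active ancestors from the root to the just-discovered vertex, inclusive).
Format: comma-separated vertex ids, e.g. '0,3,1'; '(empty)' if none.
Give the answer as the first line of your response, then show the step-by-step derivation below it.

7,5

step 1: discover 7; path=7; order=7
step 2: discover 2; path=7>2; order=7,2
step 3: discover 6; path=7>2>6; order=7,2,6
step 4: discover 5; path=7>5; order=7,2,6,5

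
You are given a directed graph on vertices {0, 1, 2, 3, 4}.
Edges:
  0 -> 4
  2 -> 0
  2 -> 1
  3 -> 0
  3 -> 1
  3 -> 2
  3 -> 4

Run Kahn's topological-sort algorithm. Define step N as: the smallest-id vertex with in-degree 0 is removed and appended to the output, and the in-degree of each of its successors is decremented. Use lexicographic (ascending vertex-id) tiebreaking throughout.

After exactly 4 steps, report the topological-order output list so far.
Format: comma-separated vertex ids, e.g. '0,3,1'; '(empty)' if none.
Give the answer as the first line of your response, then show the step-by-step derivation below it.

3,2,0,1

step 1: output 3; order=[3]; indeg=(1,1,0,0,1)
step 2: output 2; order=[3,2]; indeg=(0,0,0,0,1)
step 3: output 0; order=[3,2,0]; indeg=(0,0,0,0,0)
step 4: output 1; order=[3,2,0,1]; indeg=(0,0,0,0,0)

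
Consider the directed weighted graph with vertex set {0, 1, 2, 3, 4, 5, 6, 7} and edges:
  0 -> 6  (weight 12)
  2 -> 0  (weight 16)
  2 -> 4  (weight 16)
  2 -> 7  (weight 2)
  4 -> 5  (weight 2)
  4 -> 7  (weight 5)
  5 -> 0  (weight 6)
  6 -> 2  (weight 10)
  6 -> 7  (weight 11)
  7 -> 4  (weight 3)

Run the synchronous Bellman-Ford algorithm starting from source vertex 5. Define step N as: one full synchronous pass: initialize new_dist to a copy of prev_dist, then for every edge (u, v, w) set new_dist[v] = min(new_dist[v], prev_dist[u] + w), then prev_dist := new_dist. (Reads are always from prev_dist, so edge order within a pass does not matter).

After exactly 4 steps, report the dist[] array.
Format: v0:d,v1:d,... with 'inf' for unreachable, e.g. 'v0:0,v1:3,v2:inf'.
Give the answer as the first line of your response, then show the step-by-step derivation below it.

v0:6,v1:inf,v2:28,v3:inf,v4:32,v5:0,v6:18,v7:29

step 1: dist = v0:6,v1:inf,v2:inf,v3:inf,v4:inf,v5:0,v6:inf,v7:inf
step 2: dist = v0:6,v1:inf,v2:inf,v3:inf,v4:inf,v5:0,v6:18,v7:inf
step 3: dist = v0:6,v1:inf,v2:28,v3:inf,v4:inf,v5:0,v6:18,v7:29
step 4: dist = v0:6,v1:inf,v2:28,v3:inf,v4:32,v5:0,v6:18,v7:29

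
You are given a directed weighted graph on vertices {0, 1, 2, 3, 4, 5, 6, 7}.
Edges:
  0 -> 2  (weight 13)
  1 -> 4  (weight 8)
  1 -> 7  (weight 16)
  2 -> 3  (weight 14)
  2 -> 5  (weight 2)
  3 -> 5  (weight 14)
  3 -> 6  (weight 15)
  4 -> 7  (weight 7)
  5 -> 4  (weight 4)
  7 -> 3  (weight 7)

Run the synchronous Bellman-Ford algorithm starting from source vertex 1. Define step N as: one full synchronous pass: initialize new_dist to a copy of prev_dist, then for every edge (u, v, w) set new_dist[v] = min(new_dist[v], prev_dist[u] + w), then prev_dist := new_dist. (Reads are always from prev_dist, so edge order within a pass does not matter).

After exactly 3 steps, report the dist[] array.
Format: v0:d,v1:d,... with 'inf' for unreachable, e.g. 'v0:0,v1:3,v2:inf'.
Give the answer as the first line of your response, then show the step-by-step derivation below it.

v0:inf,v1:0,v2:inf,v3:22,v4:8,v5:37,v6:38,v7:15

step 1: dist = v0:inf,v1:0,v2:inf,v3:inf,v4:8,v5:inf,v6:inf,v7:16
step 2: dist = v0:inf,v1:0,v2:inf,v3:23,v4:8,v5:inf,v6:inf,v7:15
step 3: dist = v0:inf,v1:0,v2:inf,v3:22,v4:8,v5:37,v6:38,v7:15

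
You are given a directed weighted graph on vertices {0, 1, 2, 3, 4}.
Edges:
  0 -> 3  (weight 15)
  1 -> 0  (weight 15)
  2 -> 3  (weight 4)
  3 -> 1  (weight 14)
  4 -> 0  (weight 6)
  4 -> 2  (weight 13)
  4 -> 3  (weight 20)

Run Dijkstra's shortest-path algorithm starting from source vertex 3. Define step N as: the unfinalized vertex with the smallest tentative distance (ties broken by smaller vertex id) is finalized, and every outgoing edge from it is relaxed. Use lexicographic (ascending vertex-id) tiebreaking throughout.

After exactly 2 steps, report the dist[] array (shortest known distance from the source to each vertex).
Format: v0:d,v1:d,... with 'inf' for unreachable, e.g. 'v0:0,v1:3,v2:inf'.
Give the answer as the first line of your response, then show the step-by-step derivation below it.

v0:29,v1:14,v2:inf,v3:0,v4:inf

step 1: dist = v0:inf,v1:14,v2:inf,v3:0,v4:inf
step 2: dist = v0:29,v1:14,v2:inf,v3:0,v4:inf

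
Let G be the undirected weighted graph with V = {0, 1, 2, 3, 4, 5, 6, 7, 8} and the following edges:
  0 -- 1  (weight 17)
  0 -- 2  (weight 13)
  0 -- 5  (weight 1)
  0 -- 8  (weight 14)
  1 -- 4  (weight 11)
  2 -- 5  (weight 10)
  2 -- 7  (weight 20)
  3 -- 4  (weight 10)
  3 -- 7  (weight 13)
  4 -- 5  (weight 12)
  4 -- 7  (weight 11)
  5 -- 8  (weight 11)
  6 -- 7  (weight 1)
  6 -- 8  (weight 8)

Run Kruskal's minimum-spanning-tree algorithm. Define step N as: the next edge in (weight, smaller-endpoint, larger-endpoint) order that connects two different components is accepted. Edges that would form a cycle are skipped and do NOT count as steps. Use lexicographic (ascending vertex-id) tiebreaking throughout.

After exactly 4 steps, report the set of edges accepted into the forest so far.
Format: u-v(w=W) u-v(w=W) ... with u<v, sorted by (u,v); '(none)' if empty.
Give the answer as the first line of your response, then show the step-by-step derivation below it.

0-5(w=1) 2-5(w=10) 6-7(w=1) 6-8(w=8)

step 1: add edge 0-5 (w=1); MST = {0-5(w=1)}
step 2: add edge 6-7 (w=1); MST = {0-5(w=1) 6-7(w=1)}
step 3: add edge 6-8 (w=8); MST = {0-5(w=1) 6-7(w=1) 6-8(w=8)}
step 4: add edge 2-5 (w=10); MST = {0-5(w=1) 2-5(w=10) 6-7(w=1) 6-8(w=8)}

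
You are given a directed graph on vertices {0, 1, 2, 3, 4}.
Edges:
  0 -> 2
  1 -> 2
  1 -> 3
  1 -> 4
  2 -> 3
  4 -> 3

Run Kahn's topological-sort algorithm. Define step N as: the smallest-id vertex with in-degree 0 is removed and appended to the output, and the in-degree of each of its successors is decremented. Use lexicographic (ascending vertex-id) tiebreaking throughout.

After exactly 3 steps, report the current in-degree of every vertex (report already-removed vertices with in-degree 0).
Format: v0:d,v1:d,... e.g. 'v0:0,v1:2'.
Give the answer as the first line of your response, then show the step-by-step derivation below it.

v0:0,v1:0,v2:0,v3:1,v4:0

step 1: output 0; order=[0]; indeg=(0,0,1,3,1)
step 2: output 1; order=[0,1]; indeg=(0,0,0,2,0)
step 3: output 2; order=[0,1,2]; indeg=(0,0,0,1,0)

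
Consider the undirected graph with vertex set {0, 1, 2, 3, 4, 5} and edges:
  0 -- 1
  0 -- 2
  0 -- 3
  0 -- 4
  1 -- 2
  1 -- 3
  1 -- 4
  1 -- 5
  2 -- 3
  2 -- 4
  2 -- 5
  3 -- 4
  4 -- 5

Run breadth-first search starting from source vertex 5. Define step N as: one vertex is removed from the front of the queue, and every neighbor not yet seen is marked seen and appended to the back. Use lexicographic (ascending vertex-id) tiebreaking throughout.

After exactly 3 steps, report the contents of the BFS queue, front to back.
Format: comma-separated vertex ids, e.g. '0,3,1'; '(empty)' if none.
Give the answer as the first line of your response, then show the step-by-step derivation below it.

4,0,3

step 1: dequeue 5; queue=[1,2,4]; order=5
step 2: dequeue 1; queue=[2,4,0,3]; order=5,1
step 3: dequeue 2; queue=[4,0,3]; order=5,1,2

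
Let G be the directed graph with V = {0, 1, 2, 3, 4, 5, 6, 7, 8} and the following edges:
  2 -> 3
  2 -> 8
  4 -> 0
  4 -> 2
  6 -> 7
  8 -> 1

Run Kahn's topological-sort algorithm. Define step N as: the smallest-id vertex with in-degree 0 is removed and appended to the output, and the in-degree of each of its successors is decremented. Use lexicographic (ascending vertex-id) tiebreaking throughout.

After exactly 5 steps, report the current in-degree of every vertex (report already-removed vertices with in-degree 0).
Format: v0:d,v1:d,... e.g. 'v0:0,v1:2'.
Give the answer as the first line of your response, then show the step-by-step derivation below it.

v0:0,v1:1,v2:0,v3:0,v4:0,v5:0,v6:0,v7:1,v8:0

step 1: output 4; order=[4]; indeg=(0,1,0,1,0,0,0,1,1)
step 2: output 0; order=[4,0]; indeg=(0,1,0,1,0,0,0,1,1)
step 3: output 2; order=[4,0,2]; indeg=(0,1,0,0,0,0,0,1,0)
step 4: output 3; order=[4,0,2,3]; indeg=(0,1,0,0,0,0,0,1,0)
step 5: output 5; order=[4,0,2,3,5]; indeg=(0,1,0,0,0,0,0,1,0)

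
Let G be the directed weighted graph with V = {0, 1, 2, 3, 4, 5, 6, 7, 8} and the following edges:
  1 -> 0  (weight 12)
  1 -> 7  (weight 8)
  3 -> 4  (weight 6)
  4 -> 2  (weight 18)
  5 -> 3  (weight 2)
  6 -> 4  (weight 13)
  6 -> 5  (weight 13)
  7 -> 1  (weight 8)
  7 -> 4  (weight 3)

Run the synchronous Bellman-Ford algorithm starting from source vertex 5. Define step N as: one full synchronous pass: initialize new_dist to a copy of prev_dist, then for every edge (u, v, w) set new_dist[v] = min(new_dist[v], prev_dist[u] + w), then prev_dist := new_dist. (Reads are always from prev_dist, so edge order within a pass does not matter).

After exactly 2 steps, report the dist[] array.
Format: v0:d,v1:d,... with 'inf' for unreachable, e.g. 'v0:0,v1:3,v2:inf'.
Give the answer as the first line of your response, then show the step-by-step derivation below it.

v0:inf,v1:inf,v2:inf,v3:2,v4:8,v5:0,v6:inf,v7:inf,v8:inf

step 1: dist = v0:inf,v1:inf,v2:inf,v3:2,v4:inf,v5:0,v6:inf,v7:inf,v8:inf
step 2: dist = v0:inf,v1:inf,v2:inf,v3:2,v4:8,v5:0,v6:inf,v7:inf,v8:inf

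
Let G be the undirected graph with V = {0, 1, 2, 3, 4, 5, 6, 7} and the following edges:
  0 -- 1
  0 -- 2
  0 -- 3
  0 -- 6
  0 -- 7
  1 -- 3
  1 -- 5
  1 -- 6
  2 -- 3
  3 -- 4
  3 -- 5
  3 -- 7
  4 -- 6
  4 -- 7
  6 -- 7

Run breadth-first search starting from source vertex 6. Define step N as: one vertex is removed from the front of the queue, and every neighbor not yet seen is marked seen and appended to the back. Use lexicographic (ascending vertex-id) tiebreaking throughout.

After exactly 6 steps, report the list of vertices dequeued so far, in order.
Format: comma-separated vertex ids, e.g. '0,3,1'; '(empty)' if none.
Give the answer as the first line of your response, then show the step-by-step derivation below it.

6,0,1,4,7,2

step 1: dequeue 6; queue=[0,1,4,7]; order=6
step 2: dequeue 0; queue=[1,4,7,2,3]; order=6,0
step 3: dequeue 1; queue=[4,7,2,3,5]; order=6,0,1
step 4: dequeue 4; queue=[7,2,3,5]; order=6,0,1,4
step 5: dequeue 7; queue=[2,3,5]; order=6,0,1,4,7
step 6: dequeue 2; queue=[3,5]; order=6,0,1,4,7,2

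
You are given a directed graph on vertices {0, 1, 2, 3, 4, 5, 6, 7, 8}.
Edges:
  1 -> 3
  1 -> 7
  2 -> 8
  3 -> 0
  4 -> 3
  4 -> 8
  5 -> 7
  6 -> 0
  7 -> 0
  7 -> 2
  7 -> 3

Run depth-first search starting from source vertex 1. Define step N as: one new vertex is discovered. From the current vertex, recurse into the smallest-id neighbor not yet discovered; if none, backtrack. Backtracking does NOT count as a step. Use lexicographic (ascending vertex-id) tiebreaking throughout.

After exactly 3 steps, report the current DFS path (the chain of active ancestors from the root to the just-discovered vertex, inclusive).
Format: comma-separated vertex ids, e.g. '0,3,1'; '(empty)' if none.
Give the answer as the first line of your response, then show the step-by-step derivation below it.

1,3,0

step 1: discover 1; path=1; order=1
step 2: discover 3; path=1>3; order=1,3
step 3: discover 0; path=1>3>0; order=1,3,0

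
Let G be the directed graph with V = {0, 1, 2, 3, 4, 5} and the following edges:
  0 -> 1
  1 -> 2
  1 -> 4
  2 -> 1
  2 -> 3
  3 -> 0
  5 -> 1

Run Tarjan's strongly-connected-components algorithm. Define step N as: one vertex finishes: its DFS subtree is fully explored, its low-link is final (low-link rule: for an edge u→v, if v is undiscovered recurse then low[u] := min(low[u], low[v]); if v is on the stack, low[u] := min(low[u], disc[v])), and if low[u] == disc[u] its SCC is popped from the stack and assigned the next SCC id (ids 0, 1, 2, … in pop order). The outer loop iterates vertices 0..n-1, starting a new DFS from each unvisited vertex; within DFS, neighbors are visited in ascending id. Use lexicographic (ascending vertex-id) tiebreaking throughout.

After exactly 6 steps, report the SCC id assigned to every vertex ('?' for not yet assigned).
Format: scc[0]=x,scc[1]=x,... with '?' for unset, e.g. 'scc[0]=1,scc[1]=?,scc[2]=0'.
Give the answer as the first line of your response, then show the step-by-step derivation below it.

scc[0]=1,scc[1]=1,scc[2]=1,scc[3]=1,scc[4]=0,scc[5]=2

step 1: low=(low[0]=0,low[1]=1,low[2]=1,low[3]=0,low[4]=?,low[5]=?); scc=(scc[0]=?,scc[1]=?,scc[2]=?,scc[3]=?,scc[4]=?,scc[5]=?)
step 2: low=(low[0]=0,low[1]=1,low[2]=0,low[3]=0,low[4]=?,low[5]=?); scc=(scc[0]=?,scc[1]=?,scc[2]=?,scc[3]=?,scc[4]=?,scc[5]=?)
step 3: low=(low[0]=0,low[1]=0,low[2]=0,low[3]=0,low[4]=4,low[5]=?); scc=(scc[0]=?,scc[1]=?,scc[2]=?,scc[3]=?,scc[4]=0,scc[5]=?)
step 4: low=(low[0]=0,low[1]=0,low[2]=0,low[3]=0,low[4]=4,low[5]=?); scc=(scc[0]=?,scc[1]=?,scc[2]=?,scc[3]=?,scc[4]=0,scc[5]=?)
step 5: low=(low[0]=0,low[1]=0,low[2]=0,low[3]=0,low[4]=4,low[5]=?); scc=(scc[0]=1,scc[1]=1,scc[2]=1,scc[3]=1,scc[4]=0,scc[5]=?)
step 6: low=(low[0]=0,low[1]=0,low[2]=0,low[3]=0,low[4]=4,low[5]=5); scc=(scc[0]=1,scc[1]=1,scc[2]=1,scc[3]=1,scc[4]=0,scc[5]=2)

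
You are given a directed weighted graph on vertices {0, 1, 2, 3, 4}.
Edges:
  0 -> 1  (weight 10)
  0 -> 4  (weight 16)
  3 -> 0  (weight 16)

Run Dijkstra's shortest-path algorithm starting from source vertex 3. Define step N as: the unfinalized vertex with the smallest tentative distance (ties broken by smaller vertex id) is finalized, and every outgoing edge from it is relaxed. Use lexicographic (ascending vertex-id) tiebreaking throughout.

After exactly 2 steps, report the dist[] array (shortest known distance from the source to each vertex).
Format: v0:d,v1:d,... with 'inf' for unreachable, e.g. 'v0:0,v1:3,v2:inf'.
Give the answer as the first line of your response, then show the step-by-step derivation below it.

v0:16,v1:26,v2:inf,v3:0,v4:32

step 1: dist = v0:16,v1:inf,v2:inf,v3:0,v4:inf
step 2: dist = v0:16,v1:26,v2:inf,v3:0,v4:32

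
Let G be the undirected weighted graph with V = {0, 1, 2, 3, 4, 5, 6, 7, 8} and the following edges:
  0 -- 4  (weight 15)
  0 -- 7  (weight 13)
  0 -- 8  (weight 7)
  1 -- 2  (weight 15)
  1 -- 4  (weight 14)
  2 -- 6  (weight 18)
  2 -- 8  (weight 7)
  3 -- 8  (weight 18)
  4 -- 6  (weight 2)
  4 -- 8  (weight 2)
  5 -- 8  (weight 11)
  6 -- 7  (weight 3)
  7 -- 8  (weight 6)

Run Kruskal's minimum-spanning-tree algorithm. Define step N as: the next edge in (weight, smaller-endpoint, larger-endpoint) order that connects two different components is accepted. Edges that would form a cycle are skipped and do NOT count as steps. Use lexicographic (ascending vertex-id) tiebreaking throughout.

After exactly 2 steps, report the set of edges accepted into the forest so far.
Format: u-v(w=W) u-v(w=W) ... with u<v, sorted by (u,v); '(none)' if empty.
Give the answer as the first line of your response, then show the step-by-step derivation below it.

4-6(w=2) 4-8(w=2)

step 1: add edge 4-6 (w=2); MST = {4-6(w=2)}
step 2: add edge 4-8 (w=2); MST = {4-6(w=2) 4-8(w=2)}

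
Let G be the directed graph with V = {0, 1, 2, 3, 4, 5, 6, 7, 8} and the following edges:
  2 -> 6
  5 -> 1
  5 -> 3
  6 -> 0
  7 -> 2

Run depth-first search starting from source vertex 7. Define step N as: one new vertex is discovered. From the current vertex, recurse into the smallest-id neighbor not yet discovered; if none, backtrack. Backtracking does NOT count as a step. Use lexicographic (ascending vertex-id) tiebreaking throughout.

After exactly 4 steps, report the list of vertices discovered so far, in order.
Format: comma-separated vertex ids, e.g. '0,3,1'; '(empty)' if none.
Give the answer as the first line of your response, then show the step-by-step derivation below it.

7,2,6,0

step 1: discover 7; path=7; order=7
step 2: discover 2; path=7>2; order=7,2
step 3: discover 6; path=7>2>6; order=7,2,6
step 4: discover 0; path=7>2>6>0; order=7,2,6,0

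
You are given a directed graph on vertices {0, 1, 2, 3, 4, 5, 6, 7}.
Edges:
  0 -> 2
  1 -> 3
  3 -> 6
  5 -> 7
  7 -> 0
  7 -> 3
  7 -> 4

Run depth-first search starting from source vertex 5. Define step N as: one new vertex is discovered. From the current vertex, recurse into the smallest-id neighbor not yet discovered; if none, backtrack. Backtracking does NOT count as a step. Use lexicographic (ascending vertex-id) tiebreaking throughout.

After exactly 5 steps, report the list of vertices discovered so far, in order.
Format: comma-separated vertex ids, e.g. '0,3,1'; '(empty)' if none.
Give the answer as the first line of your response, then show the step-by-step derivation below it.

5,7,0,2,3

step 1: discover 5; path=5; order=5
step 2: discover 7; path=5>7; order=5,7
step 3: discover 0; path=5>7>0; order=5,7,0
step 4: discover 2; path=5>7>0>2; order=5,7,0,2
step 5: discover 3; path=5>7>3; order=5,7,0,2,3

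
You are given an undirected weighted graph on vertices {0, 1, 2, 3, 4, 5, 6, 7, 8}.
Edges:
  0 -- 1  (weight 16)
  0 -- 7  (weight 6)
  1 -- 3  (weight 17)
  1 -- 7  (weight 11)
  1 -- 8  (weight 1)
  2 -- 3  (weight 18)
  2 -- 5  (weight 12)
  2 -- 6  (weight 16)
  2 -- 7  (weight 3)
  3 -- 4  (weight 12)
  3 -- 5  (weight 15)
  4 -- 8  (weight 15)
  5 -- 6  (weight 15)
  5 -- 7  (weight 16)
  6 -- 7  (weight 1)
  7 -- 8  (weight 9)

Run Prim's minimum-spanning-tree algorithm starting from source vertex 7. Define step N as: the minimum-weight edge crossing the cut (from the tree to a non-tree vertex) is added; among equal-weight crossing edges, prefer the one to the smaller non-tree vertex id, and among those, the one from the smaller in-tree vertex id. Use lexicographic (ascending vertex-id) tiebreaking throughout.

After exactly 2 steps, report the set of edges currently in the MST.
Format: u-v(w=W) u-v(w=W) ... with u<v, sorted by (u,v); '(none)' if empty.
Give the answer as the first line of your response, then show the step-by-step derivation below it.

2-7(w=3) 6-7(w=1)

step 1: add edge 6-7 (w=1); MST = {6-7(w=1)}
step 2: add edge 2-7 (w=3); MST = {2-7(w=3) 6-7(w=1)}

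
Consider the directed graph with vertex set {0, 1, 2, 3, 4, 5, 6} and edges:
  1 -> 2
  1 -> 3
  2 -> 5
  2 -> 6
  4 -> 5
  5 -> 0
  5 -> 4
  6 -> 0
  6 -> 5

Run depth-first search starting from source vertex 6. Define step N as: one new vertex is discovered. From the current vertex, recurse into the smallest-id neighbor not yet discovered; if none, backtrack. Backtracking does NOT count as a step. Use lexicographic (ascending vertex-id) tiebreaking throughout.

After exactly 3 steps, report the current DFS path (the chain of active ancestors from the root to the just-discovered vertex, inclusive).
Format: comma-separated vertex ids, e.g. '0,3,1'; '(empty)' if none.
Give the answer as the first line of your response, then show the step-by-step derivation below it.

6,5

step 1: discover 6; path=6; order=6
step 2: discover 0; path=6>0; order=6,0
step 3: discover 5; path=6>5; order=6,0,5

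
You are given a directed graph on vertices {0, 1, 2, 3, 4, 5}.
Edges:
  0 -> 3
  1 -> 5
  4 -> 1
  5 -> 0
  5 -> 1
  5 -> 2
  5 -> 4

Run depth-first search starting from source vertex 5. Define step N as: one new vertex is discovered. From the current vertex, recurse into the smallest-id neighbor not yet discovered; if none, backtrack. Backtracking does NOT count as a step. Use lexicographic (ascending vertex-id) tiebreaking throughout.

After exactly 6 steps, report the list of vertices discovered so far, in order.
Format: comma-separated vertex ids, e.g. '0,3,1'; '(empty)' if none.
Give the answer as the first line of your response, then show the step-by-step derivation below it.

5,0,3,1,2,4

step 1: discover 5; path=5; order=5
step 2: discover 0; path=5>0; order=5,0
step 3: discover 3; path=5>0>3; order=5,0,3
step 4: discover 1; path=5>1; order=5,0,3,1
step 5: discover 2; path=5>2; order=5,0,3,1,2
step 6: discover 4; path=5>4; order=5,0,3,1,2,4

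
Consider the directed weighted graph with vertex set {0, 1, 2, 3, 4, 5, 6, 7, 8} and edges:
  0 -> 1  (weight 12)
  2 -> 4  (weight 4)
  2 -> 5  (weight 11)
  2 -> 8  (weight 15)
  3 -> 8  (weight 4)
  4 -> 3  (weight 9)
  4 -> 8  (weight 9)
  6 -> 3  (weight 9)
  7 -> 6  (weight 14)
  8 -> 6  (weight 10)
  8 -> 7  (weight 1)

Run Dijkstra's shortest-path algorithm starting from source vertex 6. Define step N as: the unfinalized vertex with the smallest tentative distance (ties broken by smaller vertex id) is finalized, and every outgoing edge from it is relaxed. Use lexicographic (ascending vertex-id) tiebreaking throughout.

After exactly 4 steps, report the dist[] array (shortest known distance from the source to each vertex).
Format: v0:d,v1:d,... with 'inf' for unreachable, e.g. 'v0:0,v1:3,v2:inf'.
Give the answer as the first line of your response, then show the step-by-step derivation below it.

v0:inf,v1:inf,v2:inf,v3:9,v4:inf,v5:inf,v6:0,v7:14,v8:13

step 1: dist = v0:inf,v1:inf,v2:inf,v3:9,v4:inf,v5:inf,v6:0,v7:inf,v8:inf
step 2: dist = v0:inf,v1:inf,v2:inf,v3:9,v4:inf,v5:inf,v6:0,v7:inf,v8:13
step 3: dist = v0:inf,v1:inf,v2:inf,v3:9,v4:inf,v5:inf,v6:0,v7:14,v8:13
step 4: dist = v0:inf,v1:inf,v2:inf,v3:9,v4:inf,v5:inf,v6:0,v7:14,v8:13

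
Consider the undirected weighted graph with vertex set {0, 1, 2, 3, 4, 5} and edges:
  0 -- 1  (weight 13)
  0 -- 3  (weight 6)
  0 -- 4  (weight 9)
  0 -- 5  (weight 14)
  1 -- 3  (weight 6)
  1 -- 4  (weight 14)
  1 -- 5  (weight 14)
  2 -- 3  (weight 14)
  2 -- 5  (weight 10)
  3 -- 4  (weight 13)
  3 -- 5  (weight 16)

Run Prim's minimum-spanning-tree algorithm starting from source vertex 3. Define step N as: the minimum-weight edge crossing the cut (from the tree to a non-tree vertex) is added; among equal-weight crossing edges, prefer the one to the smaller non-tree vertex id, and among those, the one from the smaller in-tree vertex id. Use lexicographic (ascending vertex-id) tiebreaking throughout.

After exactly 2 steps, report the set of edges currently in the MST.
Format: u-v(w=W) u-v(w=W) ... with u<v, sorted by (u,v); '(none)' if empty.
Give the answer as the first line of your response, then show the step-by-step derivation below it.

0-3(w=6) 1-3(w=6)

step 1: add edge 0-3 (w=6); MST = {0-3(w=6)}
step 2: add edge 1-3 (w=6); MST = {0-3(w=6) 1-3(w=6)}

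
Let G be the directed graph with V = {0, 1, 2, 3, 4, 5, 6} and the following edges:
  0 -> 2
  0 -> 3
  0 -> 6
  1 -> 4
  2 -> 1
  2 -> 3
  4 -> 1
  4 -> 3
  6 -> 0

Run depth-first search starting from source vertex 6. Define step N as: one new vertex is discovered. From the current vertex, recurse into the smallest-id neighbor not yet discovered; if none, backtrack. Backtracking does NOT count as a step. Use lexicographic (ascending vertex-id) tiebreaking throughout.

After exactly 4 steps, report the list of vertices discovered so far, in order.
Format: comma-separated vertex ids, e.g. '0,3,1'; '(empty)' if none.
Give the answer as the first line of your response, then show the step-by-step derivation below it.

6,0,2,1

step 1: discover 6; path=6; order=6
step 2: discover 0; path=6>0; order=6,0
step 3: discover 2; path=6>0>2; order=6,0,2
step 4: discover 1; path=6>0>2>1; order=6,0,2,1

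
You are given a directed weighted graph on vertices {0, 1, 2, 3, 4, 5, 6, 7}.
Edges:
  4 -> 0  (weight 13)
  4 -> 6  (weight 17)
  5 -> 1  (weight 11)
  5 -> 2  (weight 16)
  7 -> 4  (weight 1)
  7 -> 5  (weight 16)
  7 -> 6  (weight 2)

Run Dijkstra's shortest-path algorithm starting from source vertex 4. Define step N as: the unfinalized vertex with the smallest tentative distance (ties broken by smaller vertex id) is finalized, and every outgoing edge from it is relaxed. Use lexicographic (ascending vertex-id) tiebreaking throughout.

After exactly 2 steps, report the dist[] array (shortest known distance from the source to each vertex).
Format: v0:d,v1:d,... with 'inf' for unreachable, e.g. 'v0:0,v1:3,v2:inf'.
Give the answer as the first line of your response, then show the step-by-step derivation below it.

v0:13,v1:inf,v2:inf,v3:inf,v4:0,v5:inf,v6:17,v7:inf

step 1: dist = v0:13,v1:inf,v2:inf,v3:inf,v4:0,v5:inf,v6:17,v7:inf
step 2: dist = v0:13,v1:inf,v2:inf,v3:inf,v4:0,v5:inf,v6:17,v7:inf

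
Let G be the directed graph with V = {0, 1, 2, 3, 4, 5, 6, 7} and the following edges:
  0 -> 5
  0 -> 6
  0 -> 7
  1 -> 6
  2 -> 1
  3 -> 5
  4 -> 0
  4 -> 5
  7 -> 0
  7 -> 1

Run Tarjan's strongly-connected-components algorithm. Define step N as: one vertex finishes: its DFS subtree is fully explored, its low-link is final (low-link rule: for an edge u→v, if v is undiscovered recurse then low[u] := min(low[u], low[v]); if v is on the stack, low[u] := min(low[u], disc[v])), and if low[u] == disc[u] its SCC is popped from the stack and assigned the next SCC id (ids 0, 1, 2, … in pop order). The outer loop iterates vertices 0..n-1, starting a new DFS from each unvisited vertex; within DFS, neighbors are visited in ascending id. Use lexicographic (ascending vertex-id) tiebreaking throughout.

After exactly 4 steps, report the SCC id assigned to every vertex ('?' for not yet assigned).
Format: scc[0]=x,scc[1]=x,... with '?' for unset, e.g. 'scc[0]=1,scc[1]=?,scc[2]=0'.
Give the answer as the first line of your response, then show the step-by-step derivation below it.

scc[0]=?,scc[1]=2,scc[2]=?,scc[3]=?,scc[4]=?,scc[5]=0,scc[6]=1,scc[7]=?

step 1: low=(low[0]=0,low[1]=?,low[2]=?,low[3]=?,low[4]=?,low[5]=1,low[6]=?,low[7]=?); scc=(scc[0]=?,scc[1]=?,scc[2]=?,scc[3]=?,scc[4]=?,scc[5]=0,scc[6]=?,scc[7]=?)
step 2: low=(low[0]=0,low[1]=?,low[2]=?,low[3]=?,low[4]=?,low[5]=1,low[6]=2,low[7]=?); scc=(scc[0]=?,scc[1]=?,scc[2]=?,scc[3]=?,scc[4]=?,scc[5]=0,scc[6]=1,scc[7]=?)
step 3: low=(low[0]=0,low[1]=4,low[2]=?,low[3]=?,low[4]=?,low[5]=1,low[6]=2,low[7]=0); scc=(scc[0]=?,scc[1]=2,scc[2]=?,scc[3]=?,scc[4]=?,scc[5]=0,scc[6]=1,scc[7]=?)
step 4: low=(low[0]=0,low[1]=4,low[2]=?,low[3]=?,low[4]=?,low[5]=1,low[6]=2,low[7]=0); scc=(scc[0]=?,scc[1]=2,scc[2]=?,scc[3]=?,scc[4]=?,scc[5]=0,scc[6]=1,scc[7]=?)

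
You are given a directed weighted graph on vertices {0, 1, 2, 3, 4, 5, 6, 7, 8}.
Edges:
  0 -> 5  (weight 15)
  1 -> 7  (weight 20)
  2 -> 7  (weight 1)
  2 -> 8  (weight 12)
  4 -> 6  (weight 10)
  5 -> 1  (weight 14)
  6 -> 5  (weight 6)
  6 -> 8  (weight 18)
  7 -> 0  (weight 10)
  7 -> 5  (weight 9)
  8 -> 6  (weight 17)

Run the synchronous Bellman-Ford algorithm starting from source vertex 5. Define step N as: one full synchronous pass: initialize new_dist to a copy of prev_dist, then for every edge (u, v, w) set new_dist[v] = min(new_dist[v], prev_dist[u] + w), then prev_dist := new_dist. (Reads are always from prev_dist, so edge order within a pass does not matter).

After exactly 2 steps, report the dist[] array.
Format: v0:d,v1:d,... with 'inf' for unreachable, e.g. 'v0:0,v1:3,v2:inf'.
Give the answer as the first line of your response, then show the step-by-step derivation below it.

v0:inf,v1:14,v2:inf,v3:inf,v4:inf,v5:0,v6:inf,v7:34,v8:inf

step 1: dist = v0:inf,v1:14,v2:inf,v3:inf,v4:inf,v5:0,v6:inf,v7:inf,v8:inf
step 2: dist = v0:inf,v1:14,v2:inf,v3:inf,v4:inf,v5:0,v6:inf,v7:34,v8:inf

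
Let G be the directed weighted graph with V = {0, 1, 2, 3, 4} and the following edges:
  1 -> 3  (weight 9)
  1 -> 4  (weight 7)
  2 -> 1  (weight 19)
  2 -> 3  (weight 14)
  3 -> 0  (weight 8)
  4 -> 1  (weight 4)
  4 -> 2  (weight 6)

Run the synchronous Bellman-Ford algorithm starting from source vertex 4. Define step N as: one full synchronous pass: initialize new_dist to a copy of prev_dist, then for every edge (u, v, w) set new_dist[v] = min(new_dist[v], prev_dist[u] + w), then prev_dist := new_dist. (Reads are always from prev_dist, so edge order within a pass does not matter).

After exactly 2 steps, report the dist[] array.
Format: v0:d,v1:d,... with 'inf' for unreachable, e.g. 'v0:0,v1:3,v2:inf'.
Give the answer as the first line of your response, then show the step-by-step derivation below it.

v0:inf,v1:4,v2:6,v3:13,v4:0

step 1: dist = v0:inf,v1:4,v2:6,v3:inf,v4:0
step 2: dist = v0:inf,v1:4,v2:6,v3:13,v4:0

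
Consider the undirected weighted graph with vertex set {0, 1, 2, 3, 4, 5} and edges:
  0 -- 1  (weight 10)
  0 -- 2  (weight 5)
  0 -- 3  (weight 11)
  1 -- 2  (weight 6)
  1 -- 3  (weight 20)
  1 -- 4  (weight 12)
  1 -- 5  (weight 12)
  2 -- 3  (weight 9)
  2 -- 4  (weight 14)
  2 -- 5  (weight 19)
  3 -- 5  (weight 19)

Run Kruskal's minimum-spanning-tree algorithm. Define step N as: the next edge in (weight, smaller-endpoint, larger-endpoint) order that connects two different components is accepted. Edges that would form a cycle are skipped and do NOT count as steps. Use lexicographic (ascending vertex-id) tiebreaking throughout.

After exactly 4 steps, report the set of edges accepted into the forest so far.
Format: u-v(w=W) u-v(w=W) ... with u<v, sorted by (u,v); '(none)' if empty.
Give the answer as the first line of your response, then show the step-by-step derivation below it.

0-2(w=5) 1-2(w=6) 1-4(w=12) 2-3(w=9)

step 1: add edge 0-2 (w=5); MST = {0-2(w=5)}
step 2: add edge 1-2 (w=6); MST = {0-2(w=5) 1-2(w=6)}
step 3: add edge 2-3 (w=9); MST = {0-2(w=5) 1-2(w=6) 2-3(w=9)}
step 4: add edge 1-4 (w=12); MST = {0-2(w=5) 1-2(w=6) 1-4(w=12) 2-3(w=9)}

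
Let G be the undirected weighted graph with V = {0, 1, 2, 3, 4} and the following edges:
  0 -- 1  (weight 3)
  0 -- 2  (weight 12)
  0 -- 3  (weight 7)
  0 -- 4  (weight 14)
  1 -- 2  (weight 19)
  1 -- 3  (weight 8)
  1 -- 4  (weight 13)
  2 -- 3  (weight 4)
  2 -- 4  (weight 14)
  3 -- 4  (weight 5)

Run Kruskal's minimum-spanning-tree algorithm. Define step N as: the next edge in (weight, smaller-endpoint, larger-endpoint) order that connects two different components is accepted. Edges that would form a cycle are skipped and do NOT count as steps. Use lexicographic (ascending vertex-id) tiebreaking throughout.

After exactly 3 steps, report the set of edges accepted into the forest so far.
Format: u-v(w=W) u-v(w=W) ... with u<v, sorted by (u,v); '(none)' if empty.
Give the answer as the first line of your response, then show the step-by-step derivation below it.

0-1(w=3) 2-3(w=4) 3-4(w=5)

step 1: add edge 0-1 (w=3); MST = {0-1(w=3)}
step 2: add edge 2-3 (w=4); MST = {0-1(w=3) 2-3(w=4)}
step 3: add edge 3-4 (w=5); MST = {0-1(w=3) 2-3(w=4) 3-4(w=5)}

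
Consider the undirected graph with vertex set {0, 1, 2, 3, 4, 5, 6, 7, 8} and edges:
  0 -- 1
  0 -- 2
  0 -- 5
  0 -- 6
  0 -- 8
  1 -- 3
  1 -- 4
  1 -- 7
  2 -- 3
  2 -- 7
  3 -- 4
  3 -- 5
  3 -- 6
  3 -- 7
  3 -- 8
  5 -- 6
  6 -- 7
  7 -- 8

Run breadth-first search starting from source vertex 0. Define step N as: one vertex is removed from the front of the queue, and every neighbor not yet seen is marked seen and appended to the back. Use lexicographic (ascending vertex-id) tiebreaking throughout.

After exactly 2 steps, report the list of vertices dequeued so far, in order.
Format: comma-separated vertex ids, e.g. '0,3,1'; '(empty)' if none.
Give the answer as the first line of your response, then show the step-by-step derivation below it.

0,1

step 1: dequeue 0; queue=[1,2,5,6,8]; order=0
step 2: dequeue 1; queue=[2,5,6,8,3,4,7]; order=0,1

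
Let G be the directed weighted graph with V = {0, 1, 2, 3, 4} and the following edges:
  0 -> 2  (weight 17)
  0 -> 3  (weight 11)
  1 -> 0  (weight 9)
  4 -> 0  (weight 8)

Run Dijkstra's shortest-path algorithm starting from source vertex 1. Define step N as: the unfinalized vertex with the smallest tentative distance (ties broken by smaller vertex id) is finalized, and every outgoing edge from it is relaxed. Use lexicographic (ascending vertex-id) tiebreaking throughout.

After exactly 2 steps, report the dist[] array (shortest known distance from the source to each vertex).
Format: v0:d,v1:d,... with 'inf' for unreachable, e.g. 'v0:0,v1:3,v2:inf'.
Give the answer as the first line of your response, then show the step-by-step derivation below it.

v0:9,v1:0,v2:26,v3:20,v4:inf

step 1: dist = v0:9,v1:0,v2:inf,v3:inf,v4:inf
step 2: dist = v0:9,v1:0,v2:26,v3:20,v4:inf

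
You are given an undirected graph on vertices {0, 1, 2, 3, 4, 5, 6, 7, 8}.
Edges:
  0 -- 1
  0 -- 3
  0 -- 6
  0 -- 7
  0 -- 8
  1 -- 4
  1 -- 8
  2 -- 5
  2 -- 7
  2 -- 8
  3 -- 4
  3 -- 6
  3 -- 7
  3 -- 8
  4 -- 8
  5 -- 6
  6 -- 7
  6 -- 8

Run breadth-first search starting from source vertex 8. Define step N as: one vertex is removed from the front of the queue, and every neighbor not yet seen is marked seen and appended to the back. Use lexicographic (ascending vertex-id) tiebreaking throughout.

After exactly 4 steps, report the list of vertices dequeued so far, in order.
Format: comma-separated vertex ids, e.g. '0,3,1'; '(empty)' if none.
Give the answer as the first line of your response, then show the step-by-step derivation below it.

8,0,1,2

step 1: dequeue 8; queue=[0,1,2,3,4,6]; order=8
step 2: dequeue 0; queue=[1,2,3,4,6,7]; order=8,0
step 3: dequeue 1; queue=[2,3,4,6,7]; order=8,0,1
step 4: dequeue 2; queue=[3,4,6,7,5]; order=8,0,1,2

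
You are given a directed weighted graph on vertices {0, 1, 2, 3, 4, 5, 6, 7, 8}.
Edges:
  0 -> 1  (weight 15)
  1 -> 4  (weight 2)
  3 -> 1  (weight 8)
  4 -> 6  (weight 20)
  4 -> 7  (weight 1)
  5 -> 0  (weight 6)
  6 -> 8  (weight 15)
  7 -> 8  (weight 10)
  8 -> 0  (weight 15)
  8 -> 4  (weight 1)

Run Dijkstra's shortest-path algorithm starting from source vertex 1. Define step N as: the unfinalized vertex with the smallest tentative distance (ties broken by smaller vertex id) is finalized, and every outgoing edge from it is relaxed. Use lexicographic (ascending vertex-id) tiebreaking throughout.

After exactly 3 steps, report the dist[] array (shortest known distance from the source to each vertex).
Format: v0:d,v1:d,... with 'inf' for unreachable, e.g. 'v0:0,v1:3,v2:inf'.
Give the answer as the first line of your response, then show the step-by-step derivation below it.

v0:inf,v1:0,v2:inf,v3:inf,v4:2,v5:inf,v6:22,v7:3,v8:13

step 1: dist = v0:inf,v1:0,v2:inf,v3:inf,v4:2,v5:inf,v6:inf,v7:inf,v8:inf
step 2: dist = v0:inf,v1:0,v2:inf,v3:inf,v4:2,v5:inf,v6:22,v7:3,v8:inf
step 3: dist = v0:inf,v1:0,v2:inf,v3:inf,v4:2,v5:inf,v6:22,v7:3,v8:13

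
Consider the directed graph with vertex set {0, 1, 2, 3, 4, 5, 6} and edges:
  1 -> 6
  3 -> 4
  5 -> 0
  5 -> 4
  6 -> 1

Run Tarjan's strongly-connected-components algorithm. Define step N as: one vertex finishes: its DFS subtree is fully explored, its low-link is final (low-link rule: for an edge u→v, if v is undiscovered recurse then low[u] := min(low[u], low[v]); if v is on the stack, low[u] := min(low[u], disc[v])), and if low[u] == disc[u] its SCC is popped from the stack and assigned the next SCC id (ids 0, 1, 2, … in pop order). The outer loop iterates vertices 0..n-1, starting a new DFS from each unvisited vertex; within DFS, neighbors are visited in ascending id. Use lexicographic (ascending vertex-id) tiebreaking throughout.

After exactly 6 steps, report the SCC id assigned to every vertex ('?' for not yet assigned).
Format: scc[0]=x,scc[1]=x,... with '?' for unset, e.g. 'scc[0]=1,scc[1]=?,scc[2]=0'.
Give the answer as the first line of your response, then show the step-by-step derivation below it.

scc[0]=0,scc[1]=1,scc[2]=2,scc[3]=4,scc[4]=3,scc[5]=?,scc[6]=1

step 1: low=(low[0]=0,low[1]=?,low[2]=?,low[3]=?,low[4]=?,low[5]=?,low[6]=?); scc=(scc[0]=0,scc[1]=?,scc[2]=?,scc[3]=?,scc[4]=?,scc[5]=?,scc[6]=?)
step 2: low=(low[0]=0,low[1]=1,low[2]=?,low[3]=?,low[4]=?,low[5]=?,low[6]=1); scc=(scc[0]=0,scc[1]=?,scc[2]=?,scc[3]=?,scc[4]=?,scc[5]=?,scc[6]=?)
step 3: low=(low[0]=0,low[1]=1,low[2]=?,low[3]=?,low[4]=?,low[5]=?,low[6]=1); scc=(scc[0]=0,scc[1]=1,scc[2]=?,scc[3]=?,scc[4]=?,scc[5]=?,scc[6]=1)
step 4: low=(low[0]=0,low[1]=1,low[2]=3,low[3]=?,low[4]=?,low[5]=?,low[6]=1); scc=(scc[0]=0,scc[1]=1,scc[2]=2,scc[3]=?,scc[4]=?,scc[5]=?,scc[6]=1)
step 5: low=(low[0]=0,low[1]=1,low[2]=3,low[3]=4,low[4]=5,low[5]=?,low[6]=1); scc=(scc[0]=0,scc[1]=1,scc[2]=2,scc[3]=?,scc[4]=3,scc[5]=?,scc[6]=1)
step 6: low=(low[0]=0,low[1]=1,low[2]=3,low[3]=4,low[4]=5,low[5]=?,low[6]=1); scc=(scc[0]=0,scc[1]=1,scc[2]=2,scc[3]=4,scc[4]=3,scc[5]=?,scc[6]=1)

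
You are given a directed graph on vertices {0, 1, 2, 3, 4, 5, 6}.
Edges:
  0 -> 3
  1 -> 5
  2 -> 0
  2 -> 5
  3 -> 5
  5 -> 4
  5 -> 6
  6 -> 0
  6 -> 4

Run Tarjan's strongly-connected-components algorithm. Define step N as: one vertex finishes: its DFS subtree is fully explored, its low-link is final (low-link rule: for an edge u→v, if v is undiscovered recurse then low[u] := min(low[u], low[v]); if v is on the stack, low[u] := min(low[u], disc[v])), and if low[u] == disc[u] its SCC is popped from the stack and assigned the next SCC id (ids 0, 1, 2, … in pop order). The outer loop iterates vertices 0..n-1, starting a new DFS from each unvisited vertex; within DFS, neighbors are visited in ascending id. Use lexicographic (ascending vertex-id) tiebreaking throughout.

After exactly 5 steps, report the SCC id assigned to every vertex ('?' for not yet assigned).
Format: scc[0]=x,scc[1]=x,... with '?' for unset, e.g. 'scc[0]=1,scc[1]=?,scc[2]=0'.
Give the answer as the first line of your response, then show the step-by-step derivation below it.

scc[0]=1,scc[1]=?,scc[2]=?,scc[3]=1,scc[4]=0,scc[5]=1,scc[6]=1

step 1: low=(low[0]=0,low[1]=?,low[2]=?,low[3]=1,low[4]=3,low[5]=2,low[6]=?); scc=(scc[0]=?,scc[1]=?,scc[2]=?,scc[3]=?,scc[4]=0,scc[5]=?,scc[6]=?)
step 2: low=(low[0]=0,low[1]=?,low[2]=?,low[3]=1,low[4]=3,low[5]=2,low[6]=0); scc=(scc[0]=?,scc[1]=?,scc[2]=?,scc[3]=?,scc[4]=0,scc[5]=?,scc[6]=?)
step 3: low=(low[0]=0,low[1]=?,low[2]=?,low[3]=1,low[4]=3,low[5]=0,low[6]=0); scc=(scc[0]=?,scc[1]=?,scc[2]=?,scc[3]=?,scc[4]=0,scc[5]=?,scc[6]=?)
step 4: low=(low[0]=0,low[1]=?,low[2]=?,low[3]=0,low[4]=3,low[5]=0,low[6]=0); scc=(scc[0]=?,scc[1]=?,scc[2]=?,scc[3]=?,scc[4]=0,scc[5]=?,scc[6]=?)
step 5: low=(low[0]=0,low[1]=?,low[2]=?,low[3]=0,low[4]=3,low[5]=0,low[6]=0); scc=(scc[0]=1,scc[1]=?,scc[2]=?,scc[3]=1,scc[4]=0,scc[5]=1,scc[6]=1)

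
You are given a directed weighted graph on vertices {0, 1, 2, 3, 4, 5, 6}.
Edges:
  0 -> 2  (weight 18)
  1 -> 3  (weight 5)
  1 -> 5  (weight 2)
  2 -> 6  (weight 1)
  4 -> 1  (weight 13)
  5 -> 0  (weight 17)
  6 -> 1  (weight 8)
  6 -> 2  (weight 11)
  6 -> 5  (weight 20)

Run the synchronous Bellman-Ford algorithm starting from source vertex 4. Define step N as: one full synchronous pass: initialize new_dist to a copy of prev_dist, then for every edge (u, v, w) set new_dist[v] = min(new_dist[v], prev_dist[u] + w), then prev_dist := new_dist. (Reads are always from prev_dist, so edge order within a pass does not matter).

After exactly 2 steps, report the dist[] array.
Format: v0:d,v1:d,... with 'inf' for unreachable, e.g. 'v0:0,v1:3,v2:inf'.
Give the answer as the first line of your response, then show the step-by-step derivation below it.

v0:inf,v1:13,v2:inf,v3:18,v4:0,v5:15,v6:inf

step 1: dist = v0:inf,v1:13,v2:inf,v3:inf,v4:0,v5:inf,v6:inf
step 2: dist = v0:inf,v1:13,v2:inf,v3:18,v4:0,v5:15,v6:inf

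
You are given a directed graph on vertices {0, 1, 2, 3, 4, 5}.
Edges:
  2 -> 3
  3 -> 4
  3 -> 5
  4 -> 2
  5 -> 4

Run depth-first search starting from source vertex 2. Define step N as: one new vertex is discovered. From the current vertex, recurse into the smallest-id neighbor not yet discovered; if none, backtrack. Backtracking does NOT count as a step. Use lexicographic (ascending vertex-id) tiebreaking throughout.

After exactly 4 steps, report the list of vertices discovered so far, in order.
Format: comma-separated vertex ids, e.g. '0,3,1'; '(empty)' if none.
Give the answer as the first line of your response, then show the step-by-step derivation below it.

2,3,4,5

step 1: discover 2; path=2; order=2
step 2: discover 3; path=2>3; order=2,3
step 3: discover 4; path=2>3>4; order=2,3,4
step 4: discover 5; path=2>3>5; order=2,3,4,5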